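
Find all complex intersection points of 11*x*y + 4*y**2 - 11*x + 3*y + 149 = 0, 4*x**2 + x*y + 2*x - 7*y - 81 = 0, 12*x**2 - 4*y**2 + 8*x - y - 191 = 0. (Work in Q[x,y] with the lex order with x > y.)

Compute a lex Gröbner basis by Buchberger's algorithm.
f_1 = 11*x*y - 11*x + 4*y**2 + 3*y + 149, LT = x*y.
f_2 = 4*x**2 + x*y + 2*x - 7*y - 81, LT = x**2.
f_3 = 12*x**2 + 8*x - 4*y**2 - y - 191, LT = x**2.

S(f_1,f_2): lcm = x**2*y. S = -x**2 + 5/44*x*y**2 - 5/22*x*y + 149/11*x + 7/4*y**2 + 81/4*y.
  leading term x**2: subtract (-1/4)·f_2 from -x**2 + 5/44*x*y**2 - 5/22*x*y + 149/11*x + 7/4*y**2 + 81/4*y → 5/44*x*y**2 + 1/44*x*y + 309/22*x + 7/4*y**2 + 37/2*y - 81/4
  leading term x*y**2: subtract (5/484*y)·f_1 from 5/44*x*y**2 + 1/44*x*y + 309/22*x + 7/4*y**2 + 37/2*y - 81/4 → 3/22*x*y + 309/22*x - 5/121*y**3 + 208/121*y**2 + 8209/484*y - 81/4
  leading term x*y: subtract (3/242)·f_1 from 3/22*x*y + 309/22*x - 5/121*y**3 + 208/121*y**2 + 8209/484*y - 81/4 → 156/11*x - 5/121*y**3 + 202/121*y**2 + 8191/484*y - 10695/484
  leading term x: no divisor's leading term divides it; move 156/11*x to the remainder.
  leading term y**3: no divisor's leading term divides it; move -5/121*y**3 to the remainder.
  leading term y**2: no divisor's leading term divides it; move 202/121*y**2 to the remainder.
  leading term y: no divisor's leading term divides it; move 8191/484*y to the remainder.
  leading term 1: no divisor's leading term divides it; move -10695/484 to the remainder.
  remainder 156/11*x - 5/121*y**3 + 202/121*y**2 + 8191/484*y - 10695/484 ≠ 0; add h_4 = 156/11*x - 5/121*y**3 + 202/121*y**2 + 8191/484*y - 10695/484 to the basis.

S(f_1,f_3): lcm = x**2*y. S = -x**2 + 4/11*x*y**2 - 13/33*x*y + 149/11*x + 1/3*y**3 + 1/12*y**2 + 191/12*y.
  leading term x**2: subtract (-1/4)·f_2 from -x**2 + 4/11*x*y**2 - 13/33*x*y + 149/11*x + 1/3*y**3 + 1/12*y**2 + 191/12*y → 4/11*x*y**2 - 19/132*x*y + 309/22*x + 1/3*y**3 + 1/12*y**2 + 85/6*y - 81/4
  leading term x*y**2: subtract (4/121*y)·f_1 from 4/11*x*y**2 - 19/132*x*y + 309/22*x + 1/3*y**3 + 1/12*y**2 + 85/6*y - 81/4 → 29/132*x*y + 309/22*x + 73/363*y**3 - 23/1452*y**2 + 6709/726*y - 81/4
  leading term x*y: subtract (29/1452)·f_1 from 29/132*x*y + 309/22*x + 73/363*y**3 - 23/1452*y**2 + 6709/726*y - 81/4 → 1883/132*x + 73/363*y**3 - 139/1452*y**2 + 13331/1452*y - 8431/363
  leading term x: subtract (1883/1872)·h_4 from 1883/132*x + 73/363*y**3 - 139/1452*y**2 + 13331/1452*y - 8431/363 → 4997/20592*y**3 - 18275/10296*y**2 - 645919/82368*y - 27427/27456
  leading term y**3: no divisor's leading term divides it; move 4997/20592*y**3 to the remainder.
  leading term y**2: no divisor's leading term divides it; move -18275/10296*y**2 to the remainder.
  leading term y: no divisor's leading term divides it; move -645919/82368*y to the remainder.
  leading term 1: no divisor's leading term divides it; move -27427/27456 to the remainder.
  remainder 4997/20592*y**3 - 18275/10296*y**2 - 645919/82368*y - 27427/27456 ≠ 0; add h_5 = 4997/20592*y**3 - 18275/10296*y**2 - 645919/82368*y - 27427/27456 to the basis.

S(f_2,f_3): lcm = x**2. S = 1/4*x*y - 1/6*x + 1/3*y**2 - 5/3*y - 13/3.
  leading term x*y: subtract (1/44)·f_1 from 1/4*x*y - 1/6*x + 1/3*y**2 - 5/3*y - 13/3 → 1/12*x + 8/33*y**2 - 229/132*y - 1019/132
  leading term x: subtract (11/1872)·h_4 from 1/12*x + 8/33*y**2 - 229/132*y - 1019/132 → 5/20592*y**3 + 2395/10296*y**2 - 151087/82368*y - 208387/27456
  leading term y**3: subtract (5/4997)·h_5 from 5/20592*y**3 + 2395/10296*y**2 - 151087/82368*y - 208387/27456 → 4685/19988*y**2 - 36507/19988*y - 75843/9994
  leading term y**2: no divisor's leading term divides it; move 4685/19988*y**2 to the remainder.
  leading term y: no divisor's leading term divides it; move -36507/19988*y to the remainder.
  leading term 1: no divisor's leading term divides it; move -75843/9994 to the remainder.
  remainder 4685/19988*y**2 - 36507/19988*y - 75843/9994 ≠ 0; add h_6 = 4685/19988*y**2 - 36507/19988*y - 75843/9994 to the basis.

S(f_1,h_4): lcm = x*y. S = -x + 5/1716*y**4 - 101/858*y**3 - 5695/6864*y**2 + 4189/2288*y + 149/11.
  leading term x: subtract (-11/156)·h_4 from -x + 5/1716*y**4 - 101/858*y**3 - 5695/6864*y**2 + 4189/2288*y + 149/11 → 5/1716*y**4 - 69/572*y**3 - 1629/2288*y**2 + 10379/3432*y + 27427/2288
  leading term y**4: subtract (60/4997*y)·h_5 from 5/1716*y**4 - 69/572*y**3 - 1629/2288*y**2 + 10379/3432*y + 27427/2288 → -851629/8574852*y**3 - 2648843/4287426*y**2 + 104139131/34299408*y + 27427/2288
  leading term y**3: subtract (-10219548/24970009)·h_5 from -851629/8574852*y**3 - 2648843/4287426*y**2 + 104139131/34299408*y + 27427/2288 → -33566187/24970009*y**2 - 17307759/99880036*y + 1156459455/99880036
  leading term y**2: subtract (-134264748/23410945)·h_6 from -33566187/24970009*y**2 - 17307759/99880036*y + 1156459455/99880036 → -52480857/4928620*y - 157442571/4928620
  leading term y: no divisor's leading term divides it; move -52480857/4928620*y to the remainder.
  leading term 1: no divisor's leading term divides it; move -157442571/4928620 to the remainder.
  remainder -52480857/4928620*y - 157442571/4928620 ≠ 0; add h_7 = -52480857/4928620*y - 157442571/4928620 to the basis.

The other S-polynomials (S(f_2,h_4), S(f_3,h_4), S(f_1,h_5), S(f_2,h_5), S(f_3,h_5), S(h_4,h_5), S(f_1,h_6), S(f_2,h_6), S(f_3,h_6), S(h_4,h_6), S(h_5,h_6), S(f_1,h_7), S(f_2,h_7), S(f_3,h_7), S(h_4,h_7), S(h_5,h_7), S(h_6,h_7)) all reduce to 0 modulo the current basis, so we have a Gröbner basis.
Inter-reduce: drop elements whose leading term is divisible by another's, tail-reduce, and make monic.
Reduced Gröbner basis: {x - 4, y + 3}.

Elimination: the polynomial y + 3 lies in the elimination ideal for y, so y ∈ {-3}. For each such y, the remaining basis elements (now univariate) give the rest of the solution.
  y = -3: the earlier basis element becomes x - 4 = 0, giving x = 4 — point (4, -3).
Substituting each solution back into the original system confirms all equations vanish.

{(4, -3)}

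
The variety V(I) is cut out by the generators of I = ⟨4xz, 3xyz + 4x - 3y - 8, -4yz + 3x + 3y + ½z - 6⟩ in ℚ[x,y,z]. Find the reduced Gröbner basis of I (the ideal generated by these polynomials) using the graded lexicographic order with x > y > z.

f_1 = 4xz, LT = xz.
f_2 = 3xyz + 4x - 3y - 8, LT = xyz.
f_3 = -4yz + 3x + 3y + ½z - 6, LT = yz.

S(f_1,f_2): lcm = xyz. S = -4/3x + y + 8/3.
  reduce S modulo (f_1, f_2, f_3):
  remainder -4/3x + y + 8/3 ≠ 0; add g_4 = -4/3x + y + 8/3 to the basis.

S(f_1,f_3): lcm = xyz. S = ¾x² + ¾xy + ⅛xz - 3/2x.
  reduce S modulo (f_1, f_2, f_3, g_4):
  remainder 63/64y² + 21/8y ≠ 0; add g_5 = 63/64y² + 21/8y to the basis.

S(f_1,g_4): lcm = xz. S = ¾yz + 2z.
  reduce S modulo (f_1, f_2, f_3, g_4, g_5):
  remainder 63/64y + 67/32z ≠ 0; add g_6 = 63/64y + 67/32z to the basis.

S(f_3,g_6): lcm = yz. S = -134/63z² - ¾x - ¾y - ⅛z + 3/2.
  reduce S modulo (f_1, f_2, f_3, g_4, g_5, g_6):
  remainder -134/63z² + 8/3z ≠ 0; add g_7 = -134/63z² + 8/3z to the basis.

The other S-polynomials (S(f_2,f_3), S(f_2,g_4), S(f_3,g_4), S(f_1,g_5), S(f_2,g_5), S(f_3,g_5), S(g_4,g_5), S(f_1,g_6), S(f_2,g_6), S(g_4,g_6), S(g_5,g_6), S(f_1,g_7), S(f_2,g_7), S(f_3,g_7), S(g_4,g_7), S(g_5,g_7), S(g_6,g_7)) all reduce to 0 modulo the current basis, so we have a Gröbner basis.
Inter-reduce: drop elements whose leading term is divisible by another's, tail-reduce, and make monic.

G = {z² - 84/67z, x + 67/42z - 2, y + 134/63z}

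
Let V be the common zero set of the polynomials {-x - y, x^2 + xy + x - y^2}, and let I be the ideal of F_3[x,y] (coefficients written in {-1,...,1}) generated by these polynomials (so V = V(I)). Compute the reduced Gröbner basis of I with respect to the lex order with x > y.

f_1 = -x - y, LT = x.
f_2 = x^2 + xy + x - y^2, LT = x^2.

S(f_1,f_2): lcm = x^2. S = -x + y^2.
  reduce S modulo (f_1, f_2):
  remainder y^2 + y ≠ 0; add g_3 = y^2 + y to the basis.

The other S-polynomials (S(f_1,g_3), S(f_2,g_3)) all reduce to 0 modulo the current basis, so we have a Gröbner basis.
Inter-reduce: drop elements whose leading term is divisible by another's, tail-reduce, and make monic.

G = {x + y, y^2 + y}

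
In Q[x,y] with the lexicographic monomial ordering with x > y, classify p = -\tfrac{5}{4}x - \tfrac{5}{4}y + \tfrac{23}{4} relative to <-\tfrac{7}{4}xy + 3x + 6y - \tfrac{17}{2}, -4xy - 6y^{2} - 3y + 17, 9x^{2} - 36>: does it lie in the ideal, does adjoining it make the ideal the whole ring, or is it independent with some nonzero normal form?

First compute the reduced Gröbner basis of I by Buchberger's algorithm.
f_1 = -\tfrac{7}{4}xy + 3x + 6y - \tfrac{17}{2}, LT = xy.
f_2 = -4xy - 6y^{2} - 3y + 17, LT = xy.
f_3 = 9x^{2} - 36, LT = x^{2}.

S(f_1,f_2): lcm = xy. S = -\tfrac{12}{7}x - \tfrac{3}{2}y^{2} - \tfrac{117}{28}y + \tfrac{255}{28}.
  leading term x: no divisor's leading term divides it; move -\tfrac{12}{7}x to the remainder.
  leading term y^{2}: no divisor's leading term divides it; move -\tfrac{3}{2}y^{2} to the remainder.
  leading term y: no divisor's leading term divides it; move -\tfrac{117}{28}y to the remainder.
  leading term 1: no divisor's leading term divides it; move \tfrac{255}{28} to the remainder.
  remainder -\tfrac{12}{7}x - \tfrac{3}{2}y^{2} - \tfrac{117}{28}y + \tfrac{255}{28} ≠ 0; add h_4 = -\tfrac{12}{7}x - \tfrac{3}{2}y^{2} - \tfrac{117}{28}y + \tfrac{255}{28} to the basis.

S(f_1,f_3): lcm = x^{2}y. S = -\tfrac{12}{7}x^{2} - \tfrac{24}{7}xy + \tfrac{34}{7}x + 4y.
  leading term x^{2}: subtract (-\tfrac{4}{21})·f_3 from -\tfrac{12}{7}x^{2} - \tfrac{24}{7}xy + \tfrac{34}{7}x + 4y → -\tfrac{24}{7}xy + \tfrac{34}{7}x + 4y - \tfrac{48}{7}
  leading term xy: subtract (\tfrac{96}{49})·f_1 from -\tfrac{24}{7}xy + \tfrac{34}{7}x + 4y - \tfrac{48}{7} → -\tfrac{50}{49}x - \tfrac{380}{49}y + \tfrac{480}{49}
  leading term x: subtract (\tfrac{25}{42})·h_4 from -\tfrac{50}{49}x - \tfrac{380}{49}y + \tfrac{480}{49} → \tfrac{25}{28}y^{2} - \tfrac{295}{56}y + \tfrac{35}{8}
  leading term y^{2}: no divisor's leading term divides it; move \tfrac{25}{28}y^{2} to the remainder.
  leading term y: no divisor's leading term divides it; move -\tfrac{295}{56}y to the remainder.
  leading term 1: no divisor's leading term divides it; move \tfrac{35}{8} to the remainder.
  remainder \tfrac{25}{28}y^{2} - \tfrac{295}{56}y + \tfrac{35}{8} ≠ 0; add h_5 = \tfrac{25}{28}y^{2} - \tfrac{295}{56}y + \tfrac{35}{8} to the basis.

S(f_2,f_3): lcm = x^{2}y. S = \tfrac{3}{2}xy^{2} + \tfrac{3}{4}xy - \tfrac{17}{4}x + 4y.
  leading term xy^{2}: subtract (-\tfrac{6}{7}y)·f_1 from \tfrac{3}{2}xy^{2} + \tfrac{3}{4}xy - \tfrac{17}{4}x + 4y → \tfrac{93}{28}xy - \tfrac{17}{4}x + \tfrac{36}{7}y^{2} - \tfrac{23}{7}y
  leading term xy: subtract (-\tfrac{93}{49})·f_1 from \tfrac{93}{28}xy - \tfrac{17}{4}x + \tfrac{36}{7}y^{2} - \tfrac{23}{7}y → \tfrac{283}{196}x + \tfrac{36}{7}y^{2} + \tfrac{397}{49}y - \tfrac{1581}{98}
  leading term x: subtract (-\tfrac{283}{336})·h_4 from \tfrac{283}{196}x + \tfrac{36}{7}y^{2} + \tfrac{397}{49}y - \tfrac{1581}{98} → \tfrac{869}{224}y^{2} + \tfrac{2053}{448}y - \tfrac{3791}{448}
  leading term y^{2}: subtract (\tfrac{869}{200})·h_5 from \tfrac{869}{224}y^{2} + \tfrac{2053}{448}y - \tfrac{3791}{448} → \tfrac{1923}{70}y - \tfrac{1923}{70}
  leading term y: no divisor's leading term divides it; move \tfrac{1923}{70}y to the remainder.
  leading term 1: no divisor's leading term divides it; move -\tfrac{1923}{70} to the remainder.
  remainder \tfrac{1923}{70}y - \tfrac{1923}{70} ≠ 0; add h_6 = \tfrac{1923}{70}y - \tfrac{1923}{70} to the basis.

The other S-polynomials (S(f_1,h_4), S(f_2,h_4), S(f_3,h_4), S(f_1,h_5), S(f_2,h_5), S(f_3,h_5), S(h_4,h_5), S(f_1,h_6), S(f_2,h_6), S(f_3,h_6), S(h_4,h_6), S(h_5,h_6)) all reduce to 0 modulo the current basis, so we have a Gröbner basis.
Inter-reduce: drop elements whose leading term is divisible by another's, tail-reduce, and make monic.
Reduced Gröbner basis: {x - 2, y - 1}.
Label its elements g_1 = x - 2, g_2 = y - 1.

Reduce p = -\tfrac{5}{4}x - \tfrac{5}{4}y + \tfrac{23}{4} modulo G:
  leading term x: subtract (-\tfrac{5}{4})·g_1 from -\tfrac{5}{4}x - \tfrac{5}{4}y + \tfrac{23}{4} → -\tfrac{5}{4}y + \tfrac{13}{4}
  leading term y: subtract (-\tfrac{5}{4})·g_2 from -\tfrac{5}{4}y + \tfrac{13}{4} → 2
  leading term 1: no divisor's leading term divides it; move 2 to the remainder.
  normal form = 2.
The normal form is nonzero, so p ∉ I. Since p minus its normal form lies in I, I + (p) = I + (r) where r = 2; decide whether this ideal is the whole ring.
Here r = 2 is a nonzero constant, hence a unit: 1 ∈ I + (p), the Gröbner basis of I + (p) is {1}, and the enlarged system has no common solution — adjoining p is inconsistent.

The remainder on division by a Gröbner basis is unique — it is the normal form.

Adjoining -\tfrac{5}{4}x - \tfrac{5}{4}y + \tfrac{23}{4} makes the ideal the whole ring: the system is inconsistent.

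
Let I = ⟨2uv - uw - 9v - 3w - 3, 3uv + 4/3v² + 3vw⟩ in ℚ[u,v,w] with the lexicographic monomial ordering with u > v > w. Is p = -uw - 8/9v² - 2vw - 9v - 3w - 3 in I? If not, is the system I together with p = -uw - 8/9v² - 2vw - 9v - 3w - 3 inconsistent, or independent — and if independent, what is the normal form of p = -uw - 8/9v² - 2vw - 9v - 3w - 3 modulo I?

First compute the reduced Gröbner basis of I by Buchberger's algorithm.
f_1 = 2uv - uw - 9v - 3w - 3, LT = uv.
f_2 = 3uv + 4/3v² + 3vw, LT = uv.

S(f_1,f_2): lcm = uv. S = -½uw - 4/9v² - vw - 9/2v - 3/2w - 3/2.
  leading term uw: no divisor's leading term divides it; move -½uw to the remainder.
  leading term v²: no divisor's leading term divides it; move -4/9v² to the remainder.
  leading term vw: no divisor's leading term divides it; move -vw to the remainder.
  leading term v: no divisor's leading term divides it; move -9/2v to the remainder.
  leading term w: no divisor's leading term divides it; move -3/2w to the remainder.
  leading term 1: no divisor's leading term divides it; move -3/2 to the remainder.
  remainder -½uw - 4/9v² - vw - 9/2v - 3/2w - 3/2 ≠ 0; add h_3 = -½uw - 4/9v² - vw - 9/2v - 3/2w - 3/2 to the basis.

S(f_1,h_3): lcm = uvw. S = -½uw² - 8/9v³ - 2v²w - 9v² - 15/2vw - 3v - 3/2w² - 3/2w.
  leading term uw²: subtract (w)·h_3 from -½uw² - 8/9v³ - 2v²w - 9v² - 15/2vw - 3v - 3/2w² - 3/2w → -8/9v³ - 14/9v²w - 9v² + vw² - 3vw - 3v
  leading term v³: no divisor's leading term divides it; move -8/9v³ to the remainder.
  leading term v²w: no divisor's leading term divides it; move -14/9v²w to the remainder.
  leading term v²: no divisor's leading term divides it; move -9v² to the remainder.
  leading term vw²: no divisor's leading term divides it; move vw² to the remainder.
  leading term vw: no divisor's leading term divides it; move -3vw to the remainder.
  leading term v: no divisor's leading term divides it; move -3v to the remainder.
  remainder -8/9v³ - 14/9v²w - 9v² + vw² - 3vw - 3v ≠ 0; add h_4 = -8/9v³ - 14/9v²w - 9v² + vw² - 3vw - 3v to the basis.

The other S-polynomials (S(f_2,h_3), S(f_1,h_4), S(f_2,h_4), S(h_3,h_4)) all reduce to 0 modulo the current basis, so we have a Gröbner basis.
Inter-reduce: drop elements whose leading term is divisible by another's, tail-reduce, and make monic.
Reduced Gröbner basis: {uv + 4/9v² + vw, uw + 8/9v² + 2vw + 9v + 3w + 3, v³ + 7/4v²w + 81/8v² - 9/8vw² + 27/8vw + 27/8v}.
Label its elements g_1 = uv + 4/9v² + vw, g_2 = uw + 8/9v² + 2vw + 9v + 3w + 3, g_3 = v³ + 7/4v²w + 81/8v² - 9/8vw² + 27/8vw + 27/8v.

Reduce p = -uw - 8/9v² - 2vw - 9v - 3w - 3 modulo G:
  leading term uw: subtract (-1)·g_2 from -uw - 8/9v² - 2vw - 9v - 3w - 3 → 0
  normal form = 0.
Since the normal form is 0, p ∈ I.

-uw - 8/9v² - 2vw - 9v - 3w - 3 lies in I (it reduces to 0).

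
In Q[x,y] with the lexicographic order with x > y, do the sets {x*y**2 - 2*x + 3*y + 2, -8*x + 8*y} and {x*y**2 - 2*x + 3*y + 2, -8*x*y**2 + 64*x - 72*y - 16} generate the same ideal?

Two ideals are equal iff their reduced Gröbner bases coincide (the reduced basis is unique for a fixed ordering).
Buchberger on the first generating set:
f_1 = x*y**2 - 2*x + 3*y + 2, LT = x*y**2.
f_2 = -8*x + 8*y, LT = x.

S(f_1,f_2): lcm = x*y**2. S = -2*x + y**3 + 3*y + 2.
  leading term x: subtract (1/4)·f_2 from -2*x + y**3 + 3*y + 2 → y**3 + y + 2
  leading term y**3: no divisor's leading term divides it; move y**3 to the remainder.
  leading term y: no divisor's leading term divides it; move y to the remainder.
  leading term 1: no divisor's leading term divides it; move 2 to the remainder.
  remainder y**3 + y + 2 ≠ 0; add g_3 = y**3 + y + 2 to the basis.

The other S-polynomials (S(f_1,g_3), S(f_2,g_3)) all reduce to 0 modulo the current basis, so we have a Gröbner basis.
Inter-reduce: drop elements whose leading term is divisible by another's, tail-reduce, and make monic.
Reduced Gröbner basis: {x - y, y**3 + y + 2}.

Buchberger on the second generating set:
h_1 = x*y**2 - 2*x + 3*y + 2, LT = x*y**2.
h_2 = -8*x*y**2 + 64*x - 72*y - 16, LT = x*y**2.

S(h_1,h_2): lcm = x*y**2. S = 6*x - 6*y.
  leading term x: no divisor's leading term divides it; move 6*x to the remainder.
  leading term y: no divisor's leading term divides it; move -6*y to the remainder.
  remainder 6*x - 6*y ≠ 0; add k_3 = 6*x - 6*y to the basis.

S(h_1,k_3): lcm = x*y**2. S = -2*x + y**3 + 3*y + 2.
  leading term x: subtract (-1/3)·k_3 from -2*x + y**3 + 3*y + 2 → y**3 + y + 2
  leading term y**3: no divisor's leading term divides it; move y**3 to the remainder.
  leading term y: no divisor's leading term divides it; move y to the remainder.
  leading term 1: no divisor's leading term divides it; move 2 to the remainder.
  remainder y**3 + y + 2 ≠ 0; add k_4 = y**3 + y + 2 to the basis.

The other S-polynomials (S(h_2,k_3), S(h_1,k_4), S(h_2,k_4), S(k_3,k_4)) all reduce to 0 modulo the current basis, so we have a Gröbner basis.
Inter-reduce: drop elements whose leading term is divisible by another's, tail-reduce, and make monic.
Reduced Gröbner basis: {x - y, y**3 + y + 2}.

These coincide, so the ideals are equal.

Yes, the ideals are equal.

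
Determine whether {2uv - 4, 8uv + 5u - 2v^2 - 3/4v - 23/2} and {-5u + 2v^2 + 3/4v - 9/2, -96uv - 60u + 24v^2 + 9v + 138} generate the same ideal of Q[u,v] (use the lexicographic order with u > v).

For a fixed monomial order, each ideal has a unique reduced Gröbner basis; comparing bases decides equality.
Buchberger on the first generating set:
f_1 = 2uv - 4, LT = uv.
f_2 = 8uv + 5u - 2v^2 - 3/4v - 23/2, LT = uv.

S(f_1,f_2): lcm = uv. S = -5/8u + 1/4v^2 + 3/32v - 9/16.
  reduce S modulo (f_1, f_2):
  remainder -5/8u + 1/4v^2 + 3/32v - 9/16 ≠ 0; add g_3 = -5/8u + 1/4v^2 + 3/32v - 9/16 to the basis.

S(f_1,g_3): lcm = uv. S = 2/5v^3 + 3/20v^2 - 9/10v - 2.
  reduce S modulo (f_1, f_2, g_3):
  remainder 2/5v^3 + 3/20v^2 - 9/10v - 2 ≠ 0; add g_4 = 2/5v^3 + 3/20v^2 - 9/10v - 2 to the basis.

The other S-polynomials (S(f_2,g_3), S(f_1,g_4), S(f_2,g_4), S(g_3,g_4)) all reduce to 0 modulo the current basis, so we have a Gröbner basis.
Inter-reduce: drop elements whose leading term is divisible by another's, tail-reduce, and make monic.
Reduced Gröbner basis: {u - 2/5v^2 - 3/20v + 9/10, v^3 + 3/8v^2 - 9/4v - 5}.

Buchberger on the second generating set:
h_1 = -5u + 2v^2 + 3/4v - 9/2, LT = u.
h_2 = -96uv - 60u + 24v^2 + 9v + 138, LT = uv.

S(h_1,h_2): lcm = uv. S = -5/8u - 2/5v^3 + 1/10v^2 + 159/160v + 23/16.
  reduce S modulo (h_1, h_2):
  remainder -2/5v^3 - 3/20v^2 + 9/10v + 2 ≠ 0; add k_3 = -2/5v^3 - 3/20v^2 + 9/10v + 2 to the basis.

The other S-polynomials (S(h_1,k_3), S(h_2,k_3)) all reduce to 0 modulo the current basis, so we have a Gröbner basis.
Inter-reduce: drop elements whose leading term is divisible by another's, tail-reduce, and make monic.
Reduced Gröbner basis: {u - 2/5v^2 - 3/20v + 9/10, v^3 + 3/8v^2 - 9/4v - 5}.

The two bases agree; hence the ideals are identical.
The choice of monomial ordering does not affect the verdict — as long as both bases are computed under the same ordering, their equality decides ideal equality.

Yes, the ideals are equal.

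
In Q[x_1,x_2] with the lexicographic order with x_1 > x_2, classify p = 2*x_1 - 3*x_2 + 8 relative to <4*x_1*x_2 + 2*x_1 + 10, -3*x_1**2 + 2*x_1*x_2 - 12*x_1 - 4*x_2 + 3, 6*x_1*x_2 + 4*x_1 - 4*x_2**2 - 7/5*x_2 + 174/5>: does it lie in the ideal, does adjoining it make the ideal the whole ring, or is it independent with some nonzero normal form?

First compute the reduced Gröbner basis of I by Buchberger's algorithm.
f_1 = 4*x_1*x_2 + 2*x_1 + 10, LT = x_1*x_2.
f_2 = -3*x_1**2 + 2*x_1*x_2 - 12*x_1 - 4*x_2 + 3, LT = x_1**2.
f_3 = 6*x_1*x_2 + 4*x_1 - 4*x_2**2 - 7/5*x_2 + 174/5, LT = x_1*x_2.

S(f_1,f_2): lcm = x_1**2*x_2. S = 1/2*x_1**2 + 2/3*x_1*x_2**2 - 4*x_1*x_2 + 5/2*x_1 - 4/3*x_2**2 + x_2.
  reduce S modulo (f_1, f_2, f_3):
  remainder 5/2*x_1 - 4/3*x_2**2 - 4/3*x_2 + 21/2 ≠ 0; add h_4 = 5/2*x_1 - 4/3*x_2**2 - 4/3*x_2 + 21/2 to the basis.

S(f_1,f_3): lcm = x_1*x_2. S = -1/6*x_1 + 2/3*x_2**2 + 7/30*x_2 - 33/10.
  reduce S modulo (f_1, f_2, f_3, h_4):
  remainder 26/45*x_2**2 + 13/90*x_2 - 13/5 ≠ 0; add h_5 = 26/45*x_2**2 + 13/90*x_2 - 13/5 to the basis.

S(f_2,f_3): lcm = x_1**2*x_2. S = -2/3*x_1**2 + 127/30*x_1*x_2 - 29/5*x_1 + 4/3*x_2**2 - x_2.
  reduce S modulo (f_1, f_2, f_3, h_4, h_5):
  remainder -221/90*x_2 + 221/45 ≠ 0; add h_6 = -221/90*x_2 + 221/45 to the basis.

The other S-polynomials (S(f_1,h_4), S(f_2,h_4), S(f_3,h_4), S(f_1,h_5), S(f_2,h_5), S(f_3,h_5), S(h_4,h_5), S(f_1,h_6), S(f_2,h_6), S(f_3,h_6), S(h_4,h_6), S(h_5,h_6)) all reduce to 0 modulo the current basis, so we have a Gröbner basis.
Inter-reduce: drop elements whose leading term is divisible by another's, tail-reduce, and make monic.
Reduced Gröbner basis: {x_1 + 1, x_2 - 2}.
Label its elements g_1 = x_1 + 1, g_2 = x_2 - 2.

Reduce p = 2*x_1 - 3*x_2 + 8 modulo G:
  leading term x_1: subtract (2)·g_1 from 2*x_1 - 3*x_2 + 8 → -3*x_2 + 6
  leading term x_2: subtract (-3)·g_2 from -3*x_2 + 6 → 0
  normal form = 0.
Since the normal form is 0, p ∈ I.

The remainder on division by a Gröbner basis is unique — it is the normal form.

2*x_1 - 3*x_2 + 8 lies in I (it reduces to 0).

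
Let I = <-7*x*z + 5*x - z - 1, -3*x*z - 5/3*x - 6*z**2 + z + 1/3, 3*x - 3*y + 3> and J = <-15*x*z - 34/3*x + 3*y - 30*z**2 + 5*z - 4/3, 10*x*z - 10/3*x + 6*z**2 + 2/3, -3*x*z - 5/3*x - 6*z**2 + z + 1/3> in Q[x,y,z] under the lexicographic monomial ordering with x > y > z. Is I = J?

Two ideals are equal iff their reduced Gröbner bases coincide (the reduced basis is unique for a fixed ordering).
Buchberger on the first generating set:
f_1 = -7*x*z + 5*x - z - 1, LT = x*z.
f_2 = -3*x*z - 5/3*x - 6*z**2 + z + 1/3, LT = x*z.
f_3 = 3*x - 3*y + 3, LT = x.

S(f_1,f_2): lcm = x*z. S = -80/63*x - 2*z**2 + 10/21*z + 16/63.
  leading term x: subtract (-80/189)·f_3 from -80/63*x - 2*z**2 + 10/21*z + 16/63 → -80/63*y - 2*z**2 + 10/21*z + 32/21
  leading term y: no divisor's leading term divides it; move -80/63*y to the remainder.
  leading term z**2: no divisor's leading term divides it; move -2*z**2 to the remainder.
  leading term z: no divisor's leading term divides it; move 10/21*z to the remainder.
  leading term 1: no divisor's leading term divides it; move 32/21 to the remainder.
  remainder -80/63*y - 2*z**2 + 10/21*z + 32/21 ≠ 0; add g_4 = -80/63*y - 2*z**2 + 10/21*z + 32/21 to the basis.

S(f_1,f_3): lcm = x*z. S = -5/7*x + y*z - 6/7*z + 1/7.
  leading term x: subtract (-5/21)·f_3 from -5/7*x + y*z - 6/7*z + 1/7 → y*z - 5/7*y - 6/7*z + 6/7
  leading term y*z: subtract (-63/80*z)·g_4 from y*z - 5/7*y - 6/7*z + 6/7 → -5/7*y - 63/40*z**3 + 3/8*z**2 + 12/35*z + 6/7
  leading term y: subtract (9/16)·g_4 from -5/7*y - 63/40*z**3 + 3/8*z**2 + 12/35*z + 6/7 → -63/40*z**3 + 3/2*z**2 + 3/40*z
  leading term z**3: no divisor's leading term divides it; move -63/40*z**3 to the remainder.
  leading term z**2: no divisor's leading term divides it; move 3/2*z**2 to the remainder.
  leading term z: no divisor's leading term divides it; move 3/40*z to the remainder.
  remainder -63/40*z**3 + 3/2*z**2 + 3/40*z ≠ 0; add g_5 = -63/40*z**3 + 3/2*z**2 + 3/40*z to the basis.

The other S-polynomials (S(f_2,f_3), S(f_1,g_4), S(f_2,g_4), S(f_3,g_4), S(f_1,g_5), S(f_2,g_5), S(f_3,g_5), S(g_4,g_5)) all reduce to 0 modulo the current basis, so we have a Gröbner basis.
Inter-reduce: drop elements whose leading term is divisible by another's, tail-reduce, and make monic.
Reduced Gröbner basis: {x + 63/40*z**2 - 3/8*z - 1/5, y + 63/40*z**2 - 3/8*z - 6/5, z**3 - 20/21*z**2 - 1/21*z}.

Buchberger on the second generating set:
h_1 = -15*x*z - 34/3*x + 3*y - 30*z**2 + 5*z - 4/3, LT = x*z.
h_2 = 10*x*z - 10/3*x + 6*z**2 + 2/3, LT = x*z.
h_3 = -3*x*z - 5/3*x - 6*z**2 + z + 1/3, LT = x*z.

S(h_1,h_2): lcm = x*z. S = 49/45*x - 1/5*y + 7/5*z**2 - 1/3*z + 1/45.
  leading term x: no divisor's leading term divides it; move 49/45*x to the remainder.
  leading term y: no divisor's leading term divides it; move -1/5*y to the remainder.
  leading term z**2: no divisor's leading term divides it; move 7/5*z**2 to the remainder.
  leading term z: no divisor's leading term divides it; move -1/3*z to the remainder.
  leading term 1: no divisor's leading term divides it; move 1/45 to the remainder.
  remainder 49/45*x - 1/5*y + 7/5*z**2 - 1/3*z + 1/45 ≠ 0; add k_4 = 49/45*x - 1/5*y + 7/5*z**2 - 1/3*z + 1/45 to the basis.

S(h_1,h_3): lcm = x*z. S = 1/5*x - 1/5*y + 1/5.
  leading term x: subtract (9/49)·k_4 from 1/5*x - 1/5*y + 1/5 → -8/49*y - 9/35*z**2 + 3/49*z + 48/245
  leading term y: no divisor's leading term divides it; move -8/49*y to the remainder.
  leading term z**2: no divisor's leading term divides it; move -9/35*z**2 to the remainder.
  leading term z: no divisor's leading term divides it; move 3/49*z to the remainder.
  leading term 1: no divisor's leading term divides it; move 48/245 to the remainder.
  remainder -8/49*y - 9/35*z**2 + 3/49*z + 48/245 ≠ 0; add k_5 = -8/49*y - 9/35*z**2 + 3/49*z + 48/245 to the basis.

S(h_1,k_4): lcm = x*z. S = 34/45*x + 9/49*y*z - 1/5*y - 9/7*z**3 + 113/49*z**2 - 52/147*z + 4/45.
  leading term x: subtract (34/49)·k_4 from 34/45*x + 9/49*y*z - 1/5*y - 9/7*z**3 + 113/49*z**2 - 52/147*z + 4/45 → 9/49*y*z - 3/49*y - 9/7*z**3 + 327/245*z**2 - 6/49*z + 18/245
  leading term y*z: subtract (-9/8*z)·k_5 from 9/49*y*z - 3/49*y - 9/7*z**3 + 327/245*z**2 - 6/49*z + 18/245 → -3/49*y - 63/40*z**3 + 393/280*z**2 + 24/245*z + 18/245
  leading term y: subtract (3/8)·k_5 from -3/49*y - 63/40*z**3 + 393/280*z**2 + 24/245*z + 18/245 → -63/40*z**3 + 3/2*z**2 + 3/40*z
  leading term z**3: no divisor's leading term divides it; move -63/40*z**3 to the remainder.
  leading term z**2: no divisor's leading term divides it; move 3/2*z**2 to the remainder.
  leading term z: no divisor's leading term divides it; move 3/40*z to the remainder.
  remainder -63/40*z**3 + 3/2*z**2 + 3/40*z ≠ 0; add k_6 = -63/40*z**3 + 3/2*z**2 + 3/40*z to the basis.

The other S-polynomials (S(h_2,h_3), S(h_2,k_4), S(h_3,k_4), S(h_1,k_5), S(h_2,k_5), S(h_3,k_5), S(k_4,k_5), S(h_1,k_6), S(h_2,k_6), S(h_3,k_6), S(k_4,k_6), S(k_5,k_6)) all reduce to 0 modulo the current basis, so we have a Gröbner basis.
Inter-reduce: drop elements whose leading term is divisible by another's, tail-reduce, and make monic.
Reduced Gröbner basis: {x + 63/40*z**2 - 3/8*z - 1/5, y + 63/40*z**2 - 3/8*z - 6/5, z**3 - 20/21*z**2 - 1/21*z}.

Same reduced basis, so the two generating sets span the same ideal.

Yes, the ideals are equal.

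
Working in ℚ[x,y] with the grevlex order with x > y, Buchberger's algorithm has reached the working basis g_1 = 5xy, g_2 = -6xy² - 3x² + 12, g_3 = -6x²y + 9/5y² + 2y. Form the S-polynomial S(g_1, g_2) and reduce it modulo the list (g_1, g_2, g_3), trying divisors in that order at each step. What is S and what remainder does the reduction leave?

lcm(LM(g_1), LM(g_2)) = xy².
S = (lcm/LT(g_1))·g_1 − (lcm/LT(g_2))·g_2 = -½x² + 2.
Reduce S modulo (g_1, g_2, g_3) in that order:
  leading term x²: no divisor's leading term divides it; move -½x² to the remainder.
  leading term 1: no divisor's leading term divides it; move 2 to the remainder.
The remainder -½x² + 2 is nonzero, so it would be added as the next basis element.
This is the inner loop of Buchberger's algorithm — each nonzero remainder becomes a new basis element.

S(g_1, g_2) = -½x² + 2; remainder on division = -½x² + 2.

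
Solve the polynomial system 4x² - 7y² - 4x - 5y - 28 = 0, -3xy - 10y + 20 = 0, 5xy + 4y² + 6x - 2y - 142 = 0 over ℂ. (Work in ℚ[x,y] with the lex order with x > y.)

{(-5, -4)}

Compute a lex Gröbner basis by Buchberger's algorithm.
f_1 = 4x² - 4x - 7y² - 5y - 28, LT = x².
f_2 = -3xy - 10y + 20, LT = xy.
f_3 = 5xy + 6x + 4y² - 2y - 142, LT = xy.

S(f_1,f_2): lcm = x²y. S = -13/3xy + 20/3x - 7/4y³ - 5/4y² - 7y.
  leading term xy: subtract (13/9)·f_2 from -13/3xy + 20/3x - 7/4y³ - 5/4y² - 7y → 20/3x - 7/4y³ - 5/4y² + 67/9y - 260/9
  leading term x: no divisor's leading term divides it; move 20/3x to the remainder.
  leading term y³: no divisor's leading term divides it; move -7/4y³ to the remainder.
  leading term y²: no divisor's leading term divides it; move -5/4y² to the remainder.
  leading term y: no divisor's leading term divides it; move 67/9y to the remainder.
  leading term 1: no divisor's leading term divides it; move -260/9 to the remainder.
  remainder 20/3x - 7/4y³ - 5/4y² + 67/9y - 260/9 ≠ 0; add h_4 = 20/3x - 7/4y³ - 5/4y² + 67/9y - 260/9 to the basis.

S(f_1,f_3): lcm = x²y. S = -6/5x² - ⅘xy² - ⅗xy + 142/5x - 7/4y³ - 5/4y² - 7y.
  leading term x²: subtract (-3/10)·f_1 from -6/5x² - ⅘xy² - ⅗xy + 142/5x - 7/4y³ - 5/4y² - 7y → -⅘xy² - ⅗xy + 136/5x - 7/4y³ - 67/20y² - 17/2y - 42/5
  leading term xy²: subtract (4/15y)·f_2 from -⅘xy² - ⅗xy + 136/5x - 7/4y³ - 67/20y² - 17/2y - 42/5 → -⅗xy + 136/5x - 7/4y³ - 41/60y² - 83/6y - 42/5
  leading term xy: subtract (⅕)·f_2 from -⅗xy + 136/5x - 7/4y³ - 41/60y² - 83/6y - 42/5 → 136/5x - 7/4y³ - 41/60y² - 71/6y - 62/5
  leading term x: subtract (102/25)·h_4 from 136/5x - 7/4y³ - 41/60y² - 71/6y - 62/5 → 539/100y³ + 53/12y² - 6331/150y + 1582/15
  leading term y³: no divisor's leading term divides it; move 539/100y³ to the remainder.
  leading term y²: no divisor's leading term divides it; move 53/12y² to the remainder.
  leading term y: no divisor's leading term divides it; move -6331/150y to the remainder.
  leading term 1: no divisor's leading term divides it; move 1582/15 to the remainder.
  remainder 539/100y³ + 53/12y² - 6331/150y + 1582/15 ≠ 0; add h_5 = 539/100y³ + 53/12y² - 6331/150y + 1582/15 to the basis.

S(f_2,f_3): lcm = xy. S = -6/5x - ⅘y² + 56/15y + 326/15.
  leading term x: subtract (-9/50)·h_4 from -6/5x - ⅘y² + 56/15y + 326/15 → -63/200y³ - 41/40y² + 761/150y + 248/15
  leading term y³: subtract (-9/154)·h_5 from -63/200y³ - 41/40y² + 761/150y + 248/15 → -1181/1540y² + 12043/4620y + 749/33
  leading term y²: no divisor's leading term divides it; move -1181/1540y² to the remainder.
  leading term y: no divisor's leading term divides it; move 12043/4620y to the remainder.
  leading term 1: no divisor's leading term divides it; move 749/33 to the remainder.
  remainder -1181/1540y² + 12043/4620y + 749/33 ≠ 0; add h_6 = -1181/1540y² + 12043/4620y + 749/33 to the basis.

S(f_2,h_4): lcm = xy. S = 21/80y⁴ + 3/16y³ - 67/60y² + 23/3y - 20/3.
  leading term y⁴: subtract (15/308y)·h_5 from 21/80y⁴ + 3/16y³ - 67/60y² + 23/3y - 20/3 → -17/616y³ + 1735/1848y² + 167/66y - 20/3
  leading term y³: subtract (-425/83006)·h_5 from -17/616y³ + 1735/1848y² + 167/66y - 20/3 → 159615/166012y² + 384185/166012y - 36325/5929
  leading term y²: subtract (-798075/636559)·h_6 from 159615/166012y² + 384185/166012y - 36325/5929 → 3553475/636559y + 14213900/636559
  leading term y: no divisor's leading term divides it; move 3553475/636559y to the remainder.
  leading term 1: no divisor's leading term divides it; move 14213900/636559 to the remainder.
  remainder 3553475/636559y + 14213900/636559 ≠ 0; add h_7 = 3553475/636559y + 14213900/636559 to the basis.

The other S-polynomials (S(f_1,h_4), S(f_3,h_4), S(f_1,h_5), S(f_2,h_5), S(f_3,h_5), S(h_4,h_5), S(f_1,h_6), S(f_2,h_6), S(f_3,h_6), S(h_4,h_6), S(h_5,h_6), S(f_1,h_7), S(f_2,h_7), S(f_3,h_7), S(h_4,h_7), S(h_5,h_7), S(h_6,h_7)) all reduce to 0 modulo the current basis, so we have a Gröbner basis.
Inter-reduce: drop elements whose leading term is divisible by another's, tail-reduce, and make monic.
Reduced Gröbner basis: {x + 5, y + 4}.

Elimination: the polynomial y + 4 lies in the elimination ideal for y, so y ∈ {-4}. For each such y, the remaining basis elements (now univariate) give the rest of the solution.
  y = -4: the earlier basis element becomes x + 5 = 0, giving x = -5 — point (-5, -4).
A lex Gröbner basis triangularizes the system, enabling back-substitution.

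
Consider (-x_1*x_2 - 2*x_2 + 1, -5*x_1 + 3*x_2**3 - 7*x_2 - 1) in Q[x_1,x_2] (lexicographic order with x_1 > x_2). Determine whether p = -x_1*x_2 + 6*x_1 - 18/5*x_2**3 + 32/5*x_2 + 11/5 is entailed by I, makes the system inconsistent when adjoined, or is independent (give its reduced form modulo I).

-x_1*x_2 + 6*x_1 - 18/5*x_2**3 + 32/5*x_2 + 11/5 lies in I (it reduces to 0).

First compute the reduced Gröbner basis of I by Buchberger's algorithm.
f_1 = -x_1*x_2 - 2*x_2 + 1, LT = x_1*x_2.
f_2 = -5*x_1 + 3*x_2**3 - 7*x_2 - 1, LT = x_1.

S(f_1,f_2): lcm = x_1*x_2. S = 3/5*x_2**4 - 7/5*x_2**2 + 9/5*x_2 - 1.
  reduce S modulo (f_1, f_2):
  remainder 3/5*x_2**4 - 7/5*x_2**2 + 9/5*x_2 - 1 ≠ 0; add h_3 = 3/5*x_2**4 - 7/5*x_2**2 + 9/5*x_2 - 1 to the basis.

The other S-polynomials (S(f_1,h_3), S(f_2,h_3)) all reduce to 0 modulo the current basis, so we have a Gröbner basis.
Inter-reduce: drop elements whose leading term is divisible by another's, tail-reduce, and make monic.
Reduced Gröbner basis: {x_1 - 3/5*x_2**3 + 7/5*x_2 + 1/5, x_2**4 - 7/3*x_2**2 + 3*x_2 - 5/3}.
Label its elements g_1 = x_1 - 3/5*x_2**3 + 7/5*x_2 + 1/5, g_2 = x_2**4 - 7/3*x_2**2 + 3*x_2 - 5/3.

Reduce p = -x_1*x_2 + 6*x_1 - 18/5*x_2**3 + 32/5*x_2 + 11/5 modulo G:
  leading term x_1*x_2: subtract (-x_2)·g_1 from -x_1*x_2 + 6*x_1 - 18/5*x_2**3 + 32/5*x_2 + 11/5 → 6*x_1 - 3/5*x_2**4 - 18/5*x_2**3 + 7/5*x_2**2 + 33/5*x_2 + 11/5
  leading term x_1: subtract (6)·g_1 from 6*x_1 - 3/5*x_2**4 - 18/5*x_2**3 + 7/5*x_2**2 + 33/5*x_2 + 11/5 → -3/5*x_2**4 + 7/5*x_2**2 - 9/5*x_2 + 1
  leading term x_2**4: subtract (-3/5)·g_2 from -3/5*x_2**4 + 7/5*x_2**2 - 9/5*x_2 + 1 → 0
  normal form = 0.
Since the normal form is 0, p ∈ I.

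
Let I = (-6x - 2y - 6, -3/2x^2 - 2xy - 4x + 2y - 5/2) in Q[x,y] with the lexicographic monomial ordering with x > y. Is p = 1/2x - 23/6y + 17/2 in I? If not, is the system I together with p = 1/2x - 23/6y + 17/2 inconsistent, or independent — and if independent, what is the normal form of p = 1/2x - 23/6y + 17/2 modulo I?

First compute the reduced Gröbner basis of I by Buchberger's algorithm.
f_1 = -6x - 2y - 6, LT = x.
f_2 = -3/2x^2 - 2xy - 4x + 2y - 5/2, LT = x^2.

S(f_1,f_2): lcm = x^2. S = -xy - 5/3x + 4/3y - 5/3.
  reduce S modulo (f_1, f_2):
  remainder 1/3y^2 + 26/9y ≠ 0; add h_3 = 1/3y^2 + 26/9y to the basis.

The other S-polynomials (S(f_1,h_3), S(f_2,h_3)) all reduce to 0 modulo the current basis, so we have a Gröbner basis.
Inter-reduce: drop elements whose leading term is divisible by another's, tail-reduce, and make monic.
Reduced Gröbner basis: {x + 1/3y + 1, y^2 + 26/3y}.
Label its elements g_1 = x + 1/3y + 1, g_2 = y^2 + 26/3y.

Reduce p = 1/2x - 23/6y + 17/2 modulo G:
  leading term x: subtract (1/2)·g_1 from 1/2x - 23/6y + 17/2 → -4y + 8
  leading term y: no divisor's leading term divides it; move -4y to the remainder.
  leading term 1: no divisor's leading term divides it; move 8 to the remainder.
  normal form = -4y + 8.
The normal form is nonzero, so p ∉ I. Since p minus its normal form lies in I, I + (p) = I + (r) where r = -4y + 8; decide whether this ideal is the whole ring.
Run Buchberger on G together with r (pairs among the g_i already reduce to 0 since G is a Gröbner basis):
g_1 = x + 1/3y + 1, LT = x.
g_2 = y^2 + 26/3y, LT = y^2.
r = -4y + 8, LT = y.

S(g_2,r): lcm = y^2. S = 32/3y.
  reduce S modulo (g_1, g_2, r):
  remainder 64/3 ≠ 0; add m_4 = 64/3 to the basis.

The other S-polynomials (S(g_1,g_2), S(g_1,r), S(g_1,m_4), S(g_2,m_4), S(r,m_4)) all reduce to 0 modulo the current basis, so we have a Gröbner basis.
Inter-reduce: drop elements whose leading term is divisible by another's, tail-reduce, and make monic.
Reduced Gröbner basis: {1}.
The reduced Gröbner basis of I + (p) is {1}: the ideal is the whole ring, so the enlarged system has no common solution — adjoining p is inconsistent.

Adjoining 1/2x - 23/6y + 17/2 makes the ideal the whole ring: the system is inconsistent.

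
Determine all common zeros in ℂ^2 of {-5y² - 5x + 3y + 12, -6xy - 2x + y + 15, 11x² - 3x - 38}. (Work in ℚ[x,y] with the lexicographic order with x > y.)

Compute a lex Gröbner basis by Buchberger's algorithm.
f_1 = -5x - 5y² + 3y + 12, LT = x.
f_2 = -6xy - 2x + y + 15, LT = xy.
f_3 = 11x² - 3x - 38, LT = x².

S(f_1,f_2): lcm = xy. S = -⅓x + y³ - ⅗y² - 67/30y + 5/2.
  leading term x: subtract (1/15)·f_1 from -⅓x + y³ - ⅗y² - 67/30y + 5/2 → y³ - 4/15y² - 73/30y + 17/10
  leading term y³: no divisor's leading term divides it; move y³ to the remainder.
  leading term y²: no divisor's leading term divides it; move -4/15y² to the remainder.
  leading term y: no divisor's leading term divides it; move -73/30y to the remainder.
  leading term 1: no divisor's leading term divides it; move 17/10 to the remainder.
  remainder y³ - 4/15y² - 73/30y + 17/10 ≠ 0; add h_4 = y³ - 4/15y² - 73/30y + 17/10 to the basis.

S(f_1,f_3): lcm = x². S = xy² - ⅗xy - 117/55x + 38/11.
  leading term xy²: subtract (-⅕y²)·f_1 from xy² - ⅗xy - 117/55x + 38/11 → -⅗xy - 117/55x - y⁴ + ⅗y³ + 12/5y² + 38/11
  leading term xy: subtract (3/25y)·f_1 from -⅗xy - 117/55x - y⁴ + ⅗y³ + 12/5y² + 38/11 → -117/55x - y⁴ + 6/5y³ + 51/25y² - 36/25y + 38/11
  leading term x: subtract (117/275)·f_1 from -117/55x - y⁴ + 6/5y³ + 51/25y² - 36/25y + 38/11 → -y⁴ + 6/5y³ + 1146/275y² - 747/275y - 454/275
  leading term y⁴: subtract (-y)·h_4 from -y⁴ + 6/5y³ + 1146/275y² - 747/275y - 454/275 → 14/15y³ + 2861/1650y² - 559/550y - 454/275
  leading term y³: subtract (14/15)·h_4 from 14/15y³ + 2861/1650y² - 559/550y - 454/275 → 1963/990y² + 6211/4950y - 2671/825
  leading term y²: no divisor's leading term divides it; move 1963/990y² to the remainder.
  leading term y: no divisor's leading term divides it; move 6211/4950y to the remainder.
  leading term 1: no divisor's leading term divides it; move -2671/825 to the remainder.
  remainder 1963/990y² + 6211/4950y - 2671/825 ≠ 0; add h_5 = 1963/990y² + 6211/4950y - 2671/825 to the basis.

S(f_2,f_3): lcm = x²y. S = ⅓x² + 7/66xy - 5/2x + 38/11y.
  leading term x²: subtract (-1/15x)·f_1 from ⅓x² + 7/66xy - 5/2x + 38/11y → -⅓xy² + 101/330xy - 17/10x + 38/11y
  leading term xy²: subtract (1/15y²)·f_1 from -⅓xy² + 101/330xy - 17/10x + 38/11y → 101/330xy - 17/10x + ⅓y⁴ - ⅕y³ - ⅘y² + 38/11y
  leading term xy: subtract (-101/1650y)·f_1 from 101/330xy - 17/10x + ⅓y⁴ - ⅕y³ - ⅘y² + 38/11y → -17/10x + ⅓y⁴ - 167/330y³ - 339/550y² + 1152/275y
  leading term x: subtract (17/50)·f_1 from -17/10x + ⅓y⁴ - 167/330y³ - 339/550y² + 1152/275y → ⅓y⁴ - 167/330y³ + 298/275y² + 1743/550y - 102/25
  leading term y⁴: subtract (⅓y)·h_4 from ⅓y⁴ - 167/330y³ + 298/275y² + 1743/550y - 102/25 → -413/990y³ + 9379/4950y² + 2147/825y - 102/25
  leading term y³: subtract (-413/990)·h_4 from -413/990y³ + 9379/4950y² + 2147/825y - 102/25 → 5297/2970y² + 47143/29700y - 33371/9900
  leading term y²: subtract (5297/5889)·h_5 from 5297/2970y² + 47143/29700y - 33371/9900 → 10805/23556y - 10805/23556
  leading term y: no divisor's leading term divides it; move 10805/23556y to the remainder.
  leading term 1: no divisor's leading term divides it; move -10805/23556 to the remainder.
  remainder 10805/23556y - 10805/23556 ≠ 0; add h_6 = 10805/23556y - 10805/23556 to the basis.

The other S-polynomials (S(f_1,h_4), S(f_2,h_4), S(f_3,h_4), S(f_1,h_5), S(f_2,h_5), S(f_3,h_5), S(h_4,h_5), S(f_1,h_6), S(f_2,h_6), S(f_3,h_6), S(h_4,h_6), S(h_5,h_6)) all reduce to 0 modulo the current basis, so we have a Gröbner basis.
Inter-reduce: drop elements whose leading term is divisible by another's, tail-reduce, and make monic.
Reduced Gröbner basis: {x - 2, y - 1}.

Elimination: the polynomial y - 1 lies in the elimination ideal for y, so y ∈ {1}. For each such y, the remaining basis elements (now univariate) give the rest of the solution.
  y = 1: the earlier basis element becomes x - 2 = 0, giving x = 2 — point (2, 1).
Each listed point satisfies every original equation (direct substitution).

{(2, 1)}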